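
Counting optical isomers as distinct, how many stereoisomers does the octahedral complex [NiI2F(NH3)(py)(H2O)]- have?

15

Placing the ligands in turn and identifying arrangements related by rotation or reflection leaves 9 distinct geometric isomers.
Of these, 6 lack any improper symmetry element and so occur as enantiomeric pairs, giving 9 + 6 = 15 stereoisomers in total.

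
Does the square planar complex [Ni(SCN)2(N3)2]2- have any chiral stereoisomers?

Working through the distinct placements yields 2 geometric isomers: SCN cis; SCN trans.
Each arrangement has an internal mirror plane or centre of symmetry, so none is chiral.

no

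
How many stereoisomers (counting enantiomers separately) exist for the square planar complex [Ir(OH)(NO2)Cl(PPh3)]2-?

3

A square has two trans pairs of vertices; adjacent vertices are cis.
Working through the distinct placements yields 3 geometric isomers: (Cl/OH trans, NO2/PPh3 trans); (Cl/PPh3 trans, NO2/OH trans); (Cl/NO2 trans, OH/PPh3 trans).
Each arrangement has an internal mirror plane or centre of symmetry, so none is chiral.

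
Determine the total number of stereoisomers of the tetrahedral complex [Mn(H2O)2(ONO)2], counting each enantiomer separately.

1

Only one geometric arrangement is possible.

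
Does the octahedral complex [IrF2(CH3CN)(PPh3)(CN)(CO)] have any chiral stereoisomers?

yes

In an octahedral complex each vertex has one trans partner and four cis neighbours.
Exhaustive case analysis gives 9 geometric isomers.
Of these, 6 lack any improper symmetry element and so occur as enantiomeric pairs, giving 9 + 6 = 15 stereoisomers in total.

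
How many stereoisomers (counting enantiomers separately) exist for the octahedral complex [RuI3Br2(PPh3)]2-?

3

An octahedron has six vertices in three trans pairs; every non-trans pair is cis.
Systematic placement gives 3 geometric isomers: I mer, Br trans; I fac, Br cis; I mer, Br cis.
Each arrangement has an internal mirror plane or centre of symmetry, so none is chiral.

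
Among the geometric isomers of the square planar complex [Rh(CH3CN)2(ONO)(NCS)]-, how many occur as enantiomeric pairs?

In a square planar complex each vertex has one trans partner and two cis neighbours.
Systematic placement gives 2 geometric isomers: CH3CN cis; CH3CN trans.
Each arrangement has an internal mirror plane or centre of symmetry, so none is chiral.

0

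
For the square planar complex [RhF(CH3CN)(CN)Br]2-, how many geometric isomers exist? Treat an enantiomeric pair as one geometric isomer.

3

A square has two trans pairs of vertices; adjacent vertices are cis.
There are 3 geometric isomers: (Br/CN trans, CH3CN/F trans); (Br/F trans, CH3CN/CN trans); (Br/CH3CN trans, CN/F trans).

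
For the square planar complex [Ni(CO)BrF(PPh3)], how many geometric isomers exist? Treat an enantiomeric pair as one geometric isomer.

The distinct arrangements are (3 in all): (Br/F trans, CO/PPh3 trans); (Br/PPh3 trans, CO/F trans); (Br/CO trans, F/PPh3 trans).

3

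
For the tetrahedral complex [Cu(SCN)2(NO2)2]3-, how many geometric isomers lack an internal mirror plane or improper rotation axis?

0

In a tetrahedral complex all four positions are equivalent and every pair of ligands is adjacent — there is no cis/trans distinction.
Only one geometric arrangement is possible.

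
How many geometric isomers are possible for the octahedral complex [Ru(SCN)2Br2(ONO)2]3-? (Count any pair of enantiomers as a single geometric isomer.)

5

In an octahedral complex each vertex has one trans partner and four cis neighbours.
Working through the distinct placements yields 5 geometric isomers: SCN trans, Br trans, ONO trans; SCN cis, Br trans, ONO cis; SCN trans, Br cis, ONO cis; SCN cis, Br cis, ONO cis (chiral); SCN cis, Br cis, ONO trans.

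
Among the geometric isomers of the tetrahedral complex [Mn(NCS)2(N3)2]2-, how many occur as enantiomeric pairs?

In a tetrahedral complex all four positions are equivalent and every pair of ligands is adjacent — there is no cis/trans distinction.
Only one geometric arrangement is possible.

0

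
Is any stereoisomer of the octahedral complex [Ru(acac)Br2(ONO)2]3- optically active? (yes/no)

An octahedron has six vertices in three trans pairs; every non-trans pair is cis.
Each acac is bidentate and must span two cis positions.
Systematic placement gives 3 geometric isomers: Br trans, ONO cis; Br cis, ONO cis (chiral); Br cis, ONO trans.
One of these lacks any improper symmetry element and so occurs as an enantiomeric pair, giving 3 + 1 = 4 stereoisomers in total.

yes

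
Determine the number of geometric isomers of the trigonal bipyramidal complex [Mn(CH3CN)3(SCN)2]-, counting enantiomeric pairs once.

3

A trigonal bipyramid has two axial and three equatorial sites, which are chemically inequivalent.
Systematic placement gives 3 geometric isomers: SCN both equatorial; SCN one axial, one equatorial; SCN both axial.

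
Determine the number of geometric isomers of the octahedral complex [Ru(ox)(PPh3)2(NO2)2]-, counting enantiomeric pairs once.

The six octahedral sites form three mutually perpendicular trans pairs.
Each ox is bidentate and must span two cis positions.
There are 3 geometric isomers: PPh3 cis, NO2 trans; PPh3 cis, NO2 cis (chiral); PPh3 trans, NO2 cis.

3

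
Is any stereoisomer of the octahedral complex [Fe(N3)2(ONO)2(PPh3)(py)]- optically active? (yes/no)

An octahedron has six vertices in three trans pairs; every non-trans pair is cis.
The distinct arrangements are (6 in all): N3 trans, ONO trans; N3 trans, ONO cis; N3 cis, ONO cis (3 arrangements, 2 chiral); N3 cis, ONO trans.
Of these, 2 lack any improper symmetry element and so occur as enantiomeric pairs, giving 6 + 2 = 8 stereoisomers in total.

yes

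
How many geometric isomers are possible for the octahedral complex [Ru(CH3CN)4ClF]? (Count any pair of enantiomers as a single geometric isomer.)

In an octahedral complex each vertex has one trans partner and four cis neighbours.
There are 2 geometric isomers: Cl and F mutually trans; Cl and F mutually cis.

2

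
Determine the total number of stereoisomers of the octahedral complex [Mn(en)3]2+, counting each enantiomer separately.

2

Each en is bidentate and must span two cis positions.
Only one geometric arrangement is possible; it has no improper symmetry element, so it exists as a pair of enantiomers (2 stereoisomers).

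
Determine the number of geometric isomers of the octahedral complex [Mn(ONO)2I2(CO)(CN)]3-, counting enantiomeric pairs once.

6

In an octahedral complex each vertex has one trans partner and four cis neighbours.
There are 6 geometric isomers: ONO trans, I trans; ONO cis, I cis (3 arrangements, 2 chiral); ONO trans, I cis; ONO cis, I trans.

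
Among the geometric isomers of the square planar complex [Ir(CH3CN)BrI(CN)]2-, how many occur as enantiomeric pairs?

Working through the distinct placements yields 3 geometric isomers: (Br/CN trans, CH3CN/I trans); (Br/I trans, CH3CN/CN trans); (Br/CH3CN trans, CN/I trans).
Each arrangement has an internal mirror plane or centre of symmetry, so none is chiral.

0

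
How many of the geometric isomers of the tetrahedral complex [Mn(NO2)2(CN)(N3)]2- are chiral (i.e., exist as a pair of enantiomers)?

Only one geometric arrangement is possible.

0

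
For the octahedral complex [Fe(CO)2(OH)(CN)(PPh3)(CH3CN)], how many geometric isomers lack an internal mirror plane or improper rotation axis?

6

The six octahedral sites form three mutually perpendicular trans pairs.
Exhaustive case analysis gives 9 geometric isomers.
Of these, 6 lack any improper symmetry element and so occur as enantiomeric pairs, giving 9 + 6 = 15 stereoisomers in total.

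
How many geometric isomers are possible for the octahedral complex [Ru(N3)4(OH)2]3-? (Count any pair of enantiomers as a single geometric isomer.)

Systematic placement gives 2 geometric isomers: OH trans; OH cis.

2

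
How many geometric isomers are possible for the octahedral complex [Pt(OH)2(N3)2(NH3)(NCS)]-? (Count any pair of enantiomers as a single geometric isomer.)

An octahedron has six vertices in three trans pairs; every non-trans pair is cis.
Systematic placement gives 6 geometric isomers: OH trans, N3 trans; OH cis, N3 trans; OH trans, N3 cis; OH cis, N3 cis (3 arrangements, 2 chiral).

6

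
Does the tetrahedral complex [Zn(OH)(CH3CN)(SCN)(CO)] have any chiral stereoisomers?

yes

All four vertices of a tetrahedron are equivalent and mutually adjacent, so cis/trans isomerism cannot arise.
Only one geometric arrangement is possible; it has no improper symmetry element, so it exists as a pair of enantiomers (2 stereoisomers).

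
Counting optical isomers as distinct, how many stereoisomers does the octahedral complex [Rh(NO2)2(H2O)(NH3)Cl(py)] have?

15

The six octahedral sites form three mutually perpendicular trans pairs.
Placing the ligands in turn and identifying arrangements related by rotation or reflection leaves 9 distinct geometric isomers.
Of these, 6 lack any improper symmetry element and so occur as enantiomeric pairs, giving 9 + 6 = 15 stereoisomers in total.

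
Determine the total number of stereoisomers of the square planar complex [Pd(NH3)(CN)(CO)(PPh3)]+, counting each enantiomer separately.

3

In a square planar complex each vertex has one trans partner and two cis neighbours.
Systematic placement gives 3 geometric isomers: (CN/NH3 trans, CO/PPh3 trans); (CN/PPh3 trans, CO/NH3 trans); (CN/CO trans, NH3/PPh3 trans).
Each arrangement has an internal mirror plane or centre of symmetry, so none is chiral.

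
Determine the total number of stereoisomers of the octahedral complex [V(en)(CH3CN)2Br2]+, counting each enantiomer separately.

In an octahedral complex each vertex has one trans partner and four cis neighbours.
Each en is bidentate and must span two cis positions.
The distinct arrangements are (3 in all): CH3CN cis, Br trans; CH3CN cis, Br cis (chiral); CH3CN trans, Br cis.
One of these lacks any improper symmetry element and so occurs as an enantiomeric pair, giving 3 + 1 = 4 stereoisomers in total.

4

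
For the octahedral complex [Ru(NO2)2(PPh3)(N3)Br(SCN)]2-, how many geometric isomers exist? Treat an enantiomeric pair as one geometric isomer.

9

An octahedron has six vertices in three trans pairs; every non-trans pair is cis.
Systematic enumeration (placing each ligand type in turn and discarding arrangements equivalent by rotation or reflection) gives 9 geometric isomers.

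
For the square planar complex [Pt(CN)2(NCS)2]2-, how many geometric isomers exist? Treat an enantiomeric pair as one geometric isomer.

A square has two trans pairs of vertices; adjacent vertices are cis.
The distinct arrangements are (2 in all): CN cis; CN trans.

2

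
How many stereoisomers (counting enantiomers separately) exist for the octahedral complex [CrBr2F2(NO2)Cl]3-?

8

The distinct arrangements are (6 in all): Br trans, F cis; Br trans, F trans; Br cis, F cis (3 arrangements, 2 chiral); Br cis, F trans.
Of these, 2 lack any improper symmetry element and so occur as enantiomeric pairs, giving 6 + 2 = 8 stereoisomers in total.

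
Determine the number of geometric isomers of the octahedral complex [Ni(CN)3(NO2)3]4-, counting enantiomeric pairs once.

2

Systematic placement gives 2 geometric isomers: CN mer; CN fac.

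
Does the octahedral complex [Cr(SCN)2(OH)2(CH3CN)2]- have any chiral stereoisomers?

yes

In an octahedral complex each vertex has one trans partner and four cis neighbours.
There are 5 geometric isomers: SCN trans, OH trans, CH3CN trans; SCN cis, OH cis, CH3CN trans; SCN trans, OH cis, CH3CN cis; SCN cis, OH cis, CH3CN cis (chiral); SCN cis, OH trans, CH3CN cis.
One of these lacks any improper symmetry element and so occurs as an enantiomeric pair, giving 5 + 1 = 6 stereoisomers in total.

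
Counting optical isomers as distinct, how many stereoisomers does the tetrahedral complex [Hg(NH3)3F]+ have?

1

All four vertices of a tetrahedron are equivalent and mutually adjacent, so cis/trans isomerism cannot arise.
Only one geometric arrangement is possible.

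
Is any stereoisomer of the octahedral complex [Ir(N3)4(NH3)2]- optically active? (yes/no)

no

The six octahedral sites form three mutually perpendicular trans pairs.
Working through the distinct placements yields 2 geometric isomers: NH3 trans; NH3 cis.
Each arrangement has an internal mirror plane or centre of symmetry, so none is chiral.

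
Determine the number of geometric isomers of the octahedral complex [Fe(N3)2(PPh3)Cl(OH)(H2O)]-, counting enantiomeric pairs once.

9

An octahedron has six vertices in three trans pairs; every non-trans pair is cis.
Systematic enumeration (placing each ligand type in turn and discarding arrangements equivalent by rotation or reflection) gives 9 geometric isomers.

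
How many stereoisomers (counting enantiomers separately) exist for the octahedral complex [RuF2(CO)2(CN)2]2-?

6

In an octahedral complex each vertex has one trans partner and four cis neighbours.
There are 5 geometric isomers: F trans, CO trans, CN trans; F cis, CO cis, CN trans; F trans, CO cis, CN cis; F cis, CO cis, CN cis (chiral); F cis, CO trans, CN cis.
One of these lacks any improper symmetry element and so occurs as an enantiomeric pair, giving 5 + 1 = 6 stereoisomers in total.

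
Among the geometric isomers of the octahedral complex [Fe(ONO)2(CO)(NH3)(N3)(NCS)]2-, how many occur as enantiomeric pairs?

6

In an octahedral complex each vertex has one trans partner and four cis neighbours.
Systematic enumeration (placing each ligand type in turn and discarding arrangements equivalent by rotation or reflection) gives 9 geometric isomers.
Of these, 6 lack any improper symmetry element and so occur as enantiomeric pairs, giving 9 + 6 = 15 stereoisomers in total.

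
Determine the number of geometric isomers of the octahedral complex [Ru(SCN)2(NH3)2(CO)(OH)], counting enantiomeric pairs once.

6

In an octahedral complex each vertex has one trans partner and four cis neighbours.
The distinct arrangements are (6 in all): SCN trans, NH3 cis; SCN cis, NH3 cis (3 arrangements, 2 chiral); SCN trans, NH3 trans; SCN cis, NH3 trans.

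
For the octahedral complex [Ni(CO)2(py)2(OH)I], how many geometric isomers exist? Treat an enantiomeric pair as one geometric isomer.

6

In an octahedral complex each vertex has one trans partner and four cis neighbours.
Working through the distinct placements yields 6 geometric isomers: CO trans, py trans; CO trans, py cis; CO cis, py trans; CO cis, py cis (3 arrangements, 2 chiral).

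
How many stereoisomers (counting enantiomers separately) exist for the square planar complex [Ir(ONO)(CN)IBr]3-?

A square has two trans pairs of vertices; adjacent vertices are cis.
Working through the distinct placements yields 3 geometric isomers: (Br/I trans, CN/ONO trans); (Br/ONO trans, CN/I trans); (Br/CN trans, I/ONO trans).
Each arrangement has an internal mirror plane or centre of symmetry, so none is chiral.

3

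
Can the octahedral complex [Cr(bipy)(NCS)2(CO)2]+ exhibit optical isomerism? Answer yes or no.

In an octahedral complex each vertex has one trans partner and four cis neighbours.
Each bipy is bidentate and must span two cis positions.
Working through the distinct placements yields 3 geometric isomers: NCS cis, CO trans; NCS cis, CO cis (chiral); NCS trans, CO cis.
One of these lacks any improper symmetry element and so occurs as an enantiomeric pair, giving 3 + 1 = 4 stereoisomers in total.

yes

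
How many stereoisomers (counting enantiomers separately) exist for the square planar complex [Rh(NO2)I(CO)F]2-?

3

In a square planar complex each vertex has one trans partner and two cis neighbours.
Systematic placement gives 3 geometric isomers: (CO/I trans, F/NO2 trans); (CO/NO2 trans, F/I trans); (CO/F trans, I/NO2 trans).
Each arrangement has an internal mirror plane or centre of symmetry, so none is chiral.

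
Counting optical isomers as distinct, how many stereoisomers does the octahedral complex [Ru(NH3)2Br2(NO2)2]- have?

The distinct arrangements are (5 in all): NH3 trans, Br trans, NO2 trans; NH3 cis, Br trans, NO2 cis; NH3 cis, Br cis, NO2 trans; NH3 cis, Br cis, NO2 cis (chiral); NH3 trans, Br cis, NO2 cis.
One of these lacks any improper symmetry element and so occurs as an enantiomeric pair, giving 5 + 1 = 6 stereoisomers in total.

6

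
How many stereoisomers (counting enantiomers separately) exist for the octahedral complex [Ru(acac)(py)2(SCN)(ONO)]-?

The six octahedral sites form three mutually perpendicular trans pairs.
Each acac is bidentate and must span two cis positions.
Systematic placement gives 4 geometric isomers: py cis (3 arrangements, 2 chiral); py trans.
Of these, 2 lack any improper symmetry element and so occur as enantiomeric pairs, giving 4 + 2 = 6 stereoisomers in total.

6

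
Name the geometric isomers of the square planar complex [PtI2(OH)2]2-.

In a square planar complex each vertex has one trans partner and two cis neighbours.
Working through the distinct placements yields 2 geometric isomers: I cis; I trans.

cis and trans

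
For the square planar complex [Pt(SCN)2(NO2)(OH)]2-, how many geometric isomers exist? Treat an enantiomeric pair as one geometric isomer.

2

A square has two trans pairs of vertices; adjacent vertices are cis.
The distinct arrangements are (2 in all): SCN cis; SCN trans.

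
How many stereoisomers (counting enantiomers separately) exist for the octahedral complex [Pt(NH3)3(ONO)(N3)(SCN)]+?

5

There are 4 geometric isomers: NH3 mer (3 arrangements); NH3 fac (chiral).
One of these lacks any improper symmetry element and so occurs as an enantiomeric pair, giving 4 + 1 = 5 stereoisomers in total.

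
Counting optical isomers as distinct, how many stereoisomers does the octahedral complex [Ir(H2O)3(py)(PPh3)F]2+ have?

In an octahedral complex each vertex has one trans partner and four cis neighbours.
Working through the distinct placements yields 4 geometric isomers: H2O mer (3 arrangements); H2O fac (chiral).
One of these lacks any improper symmetry element and so occurs as an enantiomeric pair, giving 4 + 1 = 5 stereoisomers in total.

5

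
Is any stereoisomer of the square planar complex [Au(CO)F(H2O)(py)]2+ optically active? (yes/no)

A square has two trans pairs of vertices; adjacent vertices are cis.
There are 3 geometric isomers: (CO/H2O trans, F/py trans); (CO/py trans, F/H2O trans); (CO/F trans, H2O/py trans).
Each arrangement has an internal mirror plane or centre of symmetry, so none is chiral.

no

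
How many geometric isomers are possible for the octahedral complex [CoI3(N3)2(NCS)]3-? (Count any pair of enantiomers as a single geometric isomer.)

3

In an octahedral complex each vertex has one trans partner and four cis neighbours.
The distinct arrangements are (3 in all): I mer, N3 cis; I mer, N3 trans; I fac, N3 cis.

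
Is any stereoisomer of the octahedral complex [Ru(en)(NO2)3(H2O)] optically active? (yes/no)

Each en is bidentate and must span two cis positions.
Working through the distinct placements yields 2 geometric isomers: NO2 fac; NO2 mer.
Each arrangement has an internal mirror plane or centre of symmetry, so none is chiral.

no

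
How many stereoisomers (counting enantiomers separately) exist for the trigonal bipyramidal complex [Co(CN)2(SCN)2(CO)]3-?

6

Placing the ligands in turn and identifying arrangements related by rotation or reflection leaves 5 distinct geometric isomers.
One of these lacks any improper symmetry element and so occurs as an enantiomeric pair, giving 5 + 1 = 6 stereoisomers in total.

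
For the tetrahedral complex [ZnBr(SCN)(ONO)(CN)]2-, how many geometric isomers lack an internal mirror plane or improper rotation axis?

In a tetrahedral complex all four positions are equivalent and every pair of ligands is adjacent — there is no cis/trans distinction.
Only one geometric arrangement is possible; it has no improper symmetry element, so it exists as a pair of enantiomers (2 stereoisomers).

1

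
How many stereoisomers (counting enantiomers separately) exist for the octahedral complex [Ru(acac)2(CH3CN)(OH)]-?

An octahedron has six vertices in three trans pairs; every non-trans pair is cis.
Each acac is bidentate and must span two cis positions.
The distinct arrangements are (2 in all): CH3CN and OH mutually trans; CH3CN and OH mutually cis (chiral).
One of these lacks any improper symmetry element and so occurs as an enantiomeric pair, giving 2 + 1 = 3 stereoisomers in total.

3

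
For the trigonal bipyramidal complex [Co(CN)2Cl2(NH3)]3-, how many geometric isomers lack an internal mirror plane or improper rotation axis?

1

A trigonal bipyramid has two axial and three equatorial sites, which are chemically inequivalent.
Exhaustive case analysis gives 5 geometric isomers.
One of these lacks any improper symmetry element and so occurs as an enantiomeric pair, giving 5 + 1 = 6 stereoisomers in total.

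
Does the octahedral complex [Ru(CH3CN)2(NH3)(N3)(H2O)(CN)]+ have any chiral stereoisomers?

The six octahedral sites form three mutually perpendicular trans pairs.
Placing the ligands in turn and identifying arrangements related by rotation or reflection leaves 9 distinct geometric isomers.
Of these, 6 lack any improper symmetry element and so occur as enantiomeric pairs, giving 9 + 6 = 15 stereoisomers in total.

yes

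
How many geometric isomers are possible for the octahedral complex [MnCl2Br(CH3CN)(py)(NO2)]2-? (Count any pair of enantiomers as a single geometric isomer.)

An octahedron has six vertices in three trans pairs; every non-trans pair is cis.
Exhaustive case analysis gives 9 geometric isomers.

9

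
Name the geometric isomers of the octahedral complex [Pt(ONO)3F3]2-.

fac and mer

The distinct arrangements are (2 in all): ONO mer; ONO fac.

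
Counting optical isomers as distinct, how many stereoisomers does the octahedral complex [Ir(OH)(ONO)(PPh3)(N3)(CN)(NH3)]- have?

30

In an octahedral complex each vertex has one trans partner and four cis neighbours.
Systematic enumeration (placing each ligand type in turn and discarding arrangements equivalent by rotation or reflection) gives 15 geometric isomers.
Of these, 15 lack any improper symmetry element and so occur as enantiomeric pairs, giving 15 + 15 = 30 stereoisomers in total.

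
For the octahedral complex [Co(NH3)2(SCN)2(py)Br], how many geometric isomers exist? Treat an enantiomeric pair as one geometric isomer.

The six octahedral sites form three mutually perpendicular trans pairs.
There are 6 geometric isomers: NH3 cis, SCN cis (3 arrangements, 2 chiral); NH3 cis, SCN trans; NH3 trans, SCN cis; NH3 trans, SCN trans.

6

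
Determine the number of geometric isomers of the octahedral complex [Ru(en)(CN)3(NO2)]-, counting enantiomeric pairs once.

An octahedron has six vertices in three trans pairs; every non-trans pair is cis.
Each en is bidentate and must span two cis positions.
Systematic placement gives 2 geometric isomers: CN mer; CN fac.

2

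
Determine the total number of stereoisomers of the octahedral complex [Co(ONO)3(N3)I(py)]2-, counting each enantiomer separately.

Working through the distinct placements yields 4 geometric isomers: ONO mer (3 arrangements); ONO fac (chiral).
One of these lacks any improper symmetry element and so occurs as an enantiomeric pair, giving 4 + 1 = 5 stereoisomers in total.

5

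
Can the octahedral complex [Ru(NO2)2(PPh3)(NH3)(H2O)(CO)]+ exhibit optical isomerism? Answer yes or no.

yes

Placing the ligands in turn and identifying arrangements related by rotation or reflection leaves 9 distinct geometric isomers.
Of these, 6 lack any improper symmetry element and so occur as enantiomeric pairs, giving 9 + 6 = 15 stereoisomers in total.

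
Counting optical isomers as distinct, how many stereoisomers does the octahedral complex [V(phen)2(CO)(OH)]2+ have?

Each phen is bidentate and must span two cis positions.
Working through the distinct placements yields 2 geometric isomers: CO and OH mutually trans; CO and OH mutually cis (chiral).
One of these lacks any improper symmetry element and so occurs as an enantiomeric pair, giving 2 + 1 = 3 stereoisomers in total.

3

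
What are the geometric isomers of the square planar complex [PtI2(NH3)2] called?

A square has two trans pairs of vertices; adjacent vertices are cis.
Working through the distinct placements yields 2 geometric isomers: I cis; I trans.

cis and trans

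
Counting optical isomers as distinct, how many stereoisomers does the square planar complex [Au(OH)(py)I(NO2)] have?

A square has two trans pairs of vertices; adjacent vertices are cis.
The distinct arrangements are (3 in all): (I/OH trans, NO2/py trans); (I/py trans, NO2/OH trans); (I/NO2 trans, OH/py trans).
Each arrangement has an internal mirror plane or centre of symmetry, so none is chiral.

3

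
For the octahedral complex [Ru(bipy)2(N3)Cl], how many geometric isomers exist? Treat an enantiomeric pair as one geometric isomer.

In an octahedral complex each vertex has one trans partner and four cis neighbours.
Each bipy is bidentate and must span two cis positions.
The distinct arrangements are (2 in all): N3 and Cl mutually trans; N3 and Cl mutually cis (chiral).

2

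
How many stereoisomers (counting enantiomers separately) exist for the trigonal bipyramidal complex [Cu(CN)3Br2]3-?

The distinct arrangements are (3 in all): Br both axial; Br one axial, one equatorial; Br both equatorial.
Each arrangement has an internal mirror plane or centre of symmetry, so none is chiral.

3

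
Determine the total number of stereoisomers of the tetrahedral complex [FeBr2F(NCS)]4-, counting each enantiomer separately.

1

All four vertices of a tetrahedron are equivalent and mutually adjacent, so cis/trans isomerism cannot arise.
Only one geometric arrangement is possible.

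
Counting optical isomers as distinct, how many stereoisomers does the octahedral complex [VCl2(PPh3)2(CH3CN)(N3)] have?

An octahedron has six vertices in three trans pairs; every non-trans pair is cis.
Systematic placement gives 6 geometric isomers: Cl cis, PPh3 trans; Cl cis, PPh3 cis (3 arrangements, 2 chiral); Cl trans, PPh3 trans; Cl trans, PPh3 cis.
Of these, 2 lack any improper symmetry element and so occur as enantiomeric pairs, giving 6 + 2 = 8 stereoisomers in total.

8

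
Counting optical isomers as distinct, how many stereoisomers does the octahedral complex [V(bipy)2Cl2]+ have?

In an octahedral complex each vertex has one trans partner and four cis neighbours.
Each bipy is bidentate and must span two cis positions.
Working through the distinct placements yields 2 geometric isomers: Cl trans; Cl cis (chiral).
One of these lacks any improper symmetry element and so occurs as an enantiomeric pair, giving 2 + 1 = 3 stereoisomers in total.

3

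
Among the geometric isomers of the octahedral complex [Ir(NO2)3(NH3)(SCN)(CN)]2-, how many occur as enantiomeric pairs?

In an octahedral complex each vertex has one trans partner and four cis neighbours.
There are 4 geometric isomers: NO2 mer (3 arrangements); NO2 fac (chiral).
One of these lacks any improper symmetry element and so occurs as an enantiomeric pair, giving 4 + 1 = 5 stereoisomers in total.

1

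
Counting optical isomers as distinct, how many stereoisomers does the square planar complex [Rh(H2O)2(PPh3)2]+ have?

A square has two trans pairs of vertices; adjacent vertices are cis.
Working through the distinct placements yields 2 geometric isomers: H2O cis; H2O trans.
Each arrangement has an internal mirror plane or centre of symmetry, so none is chiral.

2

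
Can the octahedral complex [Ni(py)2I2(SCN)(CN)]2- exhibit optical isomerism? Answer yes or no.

The distinct arrangements are (6 in all): py trans, I cis; py cis, I cis (3 arrangements, 2 chiral); py trans, I trans; py cis, I trans.
Of these, 2 lack any improper symmetry element and so occur as enantiomeric pairs, giving 6 + 2 = 8 stereoisomers in total.

yes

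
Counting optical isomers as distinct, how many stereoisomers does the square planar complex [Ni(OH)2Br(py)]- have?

2

A square has two trans pairs of vertices; adjacent vertices are cis.
The distinct arrangements are (2 in all): OH cis; OH trans.
Each arrangement has an internal mirror plane or centre of symmetry, so none is chiral.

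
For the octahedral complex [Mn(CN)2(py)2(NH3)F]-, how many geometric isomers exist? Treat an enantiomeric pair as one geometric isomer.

In an octahedral complex each vertex has one trans partner and four cis neighbours.
Systematic placement gives 6 geometric isomers: CN trans, py trans; CN trans, py cis; CN cis, py trans; CN cis, py cis (3 arrangements, 2 chiral).

6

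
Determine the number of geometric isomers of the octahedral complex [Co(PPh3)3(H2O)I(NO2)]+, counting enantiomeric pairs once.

4

In an octahedral complex each vertex has one trans partner and four cis neighbours.
The distinct arrangements are (4 in all): PPh3 mer (3 arrangements); PPh3 fac (chiral).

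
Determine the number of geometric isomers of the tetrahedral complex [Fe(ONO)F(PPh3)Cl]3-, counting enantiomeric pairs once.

All four vertices of a tetrahedron are equivalent and mutually adjacent, so cis/trans isomerism cannot arise.
Only one geometric arrangement is possible; it has no improper symmetry element, so it exists as a pair of enantiomers (2 stereoisomers).

1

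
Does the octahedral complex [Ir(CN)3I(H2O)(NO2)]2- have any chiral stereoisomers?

The six octahedral sites form three mutually perpendicular trans pairs.
Systematic placement gives 4 geometric isomers: CN mer (3 arrangements); CN fac (chiral).
One of these lacks any improper symmetry element and so occurs as an enantiomeric pair, giving 4 + 1 = 5 stereoisomers in total.

yes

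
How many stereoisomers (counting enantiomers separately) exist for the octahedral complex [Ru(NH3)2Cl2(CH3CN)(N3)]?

8

The six octahedral sites form three mutually perpendicular trans pairs.
Systematic placement gives 6 geometric isomers: NH3 trans, Cl cis; NH3 cis, Cl cis (3 arrangements, 2 chiral); NH3 trans, Cl trans; NH3 cis, Cl trans.
Of these, 2 lack any improper symmetry element and so occur as enantiomeric pairs, giving 6 + 2 = 8 stereoisomers in total.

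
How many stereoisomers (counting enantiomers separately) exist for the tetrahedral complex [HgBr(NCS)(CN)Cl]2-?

All four vertices of a tetrahedron are equivalent and mutually adjacent, so cis/trans isomerism cannot arise.
Only one geometric arrangement is possible; it has no improper symmetry element, so it exists as a pair of enantiomers (2 stereoisomers).

2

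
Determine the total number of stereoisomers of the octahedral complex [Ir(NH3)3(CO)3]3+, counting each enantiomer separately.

2

The six octahedral sites form three mutually perpendicular trans pairs.
There are 2 geometric isomers: NH3 mer; NH3 fac.
Each arrangement has an internal mirror plane or centre of symmetry, so none is chiral.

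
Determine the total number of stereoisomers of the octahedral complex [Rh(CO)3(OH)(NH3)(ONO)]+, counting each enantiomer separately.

5

Systematic placement gives 4 geometric isomers: CO mer (3 arrangements); CO fac (chiral).
One of these lacks any improper symmetry element and so occurs as an enantiomeric pair, giving 4 + 1 = 5 stereoisomers in total.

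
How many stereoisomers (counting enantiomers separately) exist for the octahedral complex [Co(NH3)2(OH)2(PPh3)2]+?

An octahedron has six vertices in three trans pairs; every non-trans pair is cis.
Systematic placement gives 5 geometric isomers: NH3 trans, OH trans, PPh3 trans; NH3 trans, OH cis, PPh3 cis; NH3 cis, OH cis, PPh3 trans; NH3 cis, OH cis, PPh3 cis (chiral); NH3 cis, OH trans, PPh3 cis.
One of these lacks any improper symmetry element and so occurs as an enantiomeric pair, giving 5 + 1 = 6 stereoisomers in total.

6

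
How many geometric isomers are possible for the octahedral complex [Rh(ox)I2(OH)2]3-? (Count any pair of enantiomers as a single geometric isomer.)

Each ox is bidentate and must span two cis positions.
Systematic placement gives 3 geometric isomers: I trans, OH cis; I cis, OH cis (chiral); I cis, OH trans.

3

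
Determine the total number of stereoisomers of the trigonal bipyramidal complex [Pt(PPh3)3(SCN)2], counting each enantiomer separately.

In a trigonal bipyramid the two axial positions differ from the three equatorial ones.
The distinct arrangements are (3 in all): SCN both equatorial; SCN one axial, one equatorial; SCN both axial.
Each arrangement has an internal mirror plane or centre of symmetry, so none is chiral.

3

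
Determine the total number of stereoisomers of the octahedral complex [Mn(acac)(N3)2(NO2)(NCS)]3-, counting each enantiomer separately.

The six octahedral sites form three mutually perpendicular trans pairs.
Each acac is bidentate and must span two cis positions.
Working through the distinct placements yields 4 geometric isomers: N3 trans; N3 cis (3 arrangements, 2 chiral).
Of these, 2 lack any improper symmetry element and so occur as enantiomeric pairs, giving 4 + 2 = 6 stereoisomers in total.

6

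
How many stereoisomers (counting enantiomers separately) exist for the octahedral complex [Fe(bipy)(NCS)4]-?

1

In an octahedral complex each vertex has one trans partner and four cis neighbours.
Each bipy is bidentate and must span two cis positions.
Only one geometric arrangement is possible.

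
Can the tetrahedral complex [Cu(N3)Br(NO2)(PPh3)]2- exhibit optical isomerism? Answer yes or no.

In a tetrahedral complex all four positions are equivalent and every pair of ligands is adjacent — there is no cis/trans distinction.
Only one geometric arrangement is possible; it has no improper symmetry element, so it exists as a pair of enantiomers (2 stereoisomers).

yes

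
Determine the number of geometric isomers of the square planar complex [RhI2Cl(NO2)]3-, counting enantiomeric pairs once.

2

A square has two trans pairs of vertices; adjacent vertices are cis.
Systematic placement gives 2 geometric isomers: I cis; I trans.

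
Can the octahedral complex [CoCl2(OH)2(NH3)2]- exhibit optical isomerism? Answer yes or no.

The six octahedral sites form three mutually perpendicular trans pairs.
There are 5 geometric isomers: Cl trans, OH trans, NH3 trans; Cl trans, OH cis, NH3 cis; Cl cis, OH trans, NH3 cis; Cl cis, OH cis, NH3 cis (chiral); Cl cis, OH cis, NH3 trans.
One of these lacks any improper symmetry element and so occurs as an enantiomeric pair, giving 5 + 1 = 6 stereoisomers in total.

yes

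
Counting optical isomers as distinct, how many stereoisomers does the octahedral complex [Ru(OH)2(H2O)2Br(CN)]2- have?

8

In an octahedral complex each vertex has one trans partner and four cis neighbours.
Systematic placement gives 6 geometric isomers: OH trans, H2O trans; OH cis, H2O cis (3 arrangements, 2 chiral); OH trans, H2O cis; OH cis, H2O trans.
Of these, 2 lack any improper symmetry element and so occur as enantiomeric pairs, giving 6 + 2 = 8 stereoisomers in total.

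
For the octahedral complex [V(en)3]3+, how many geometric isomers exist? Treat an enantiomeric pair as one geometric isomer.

An octahedron has six vertices in three trans pairs; every non-trans pair is cis.
Each en is bidentate and must span two cis positions.
Only one geometric arrangement is possible; it has no improper symmetry element, so it exists as a pair of enantiomers (2 stereoisomers).

1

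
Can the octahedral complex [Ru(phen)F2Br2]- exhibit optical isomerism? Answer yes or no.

The six octahedral sites form three mutually perpendicular trans pairs.
Each phen is bidentate and must span two cis positions.
Systematic placement gives 3 geometric isomers: F cis, Br trans; F cis, Br cis (chiral); F trans, Br cis.
One of these lacks any improper symmetry element and so occurs as an enantiomeric pair, giving 3 + 1 = 4 stereoisomers in total.

yes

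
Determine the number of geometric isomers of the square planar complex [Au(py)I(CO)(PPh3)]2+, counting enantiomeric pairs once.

In a square planar complex each vertex has one trans partner and two cis neighbours.
Systematic placement gives 3 geometric isomers: (CO/PPh3 trans, I/py trans); (CO/py trans, I/PPh3 trans); (CO/I trans, PPh3/py trans).

3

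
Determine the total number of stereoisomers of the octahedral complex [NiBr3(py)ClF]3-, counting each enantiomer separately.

An octahedron has six vertices in three trans pairs; every non-trans pair is cis.
Systematic placement gives 4 geometric isomers: Br mer (3 arrangements); Br fac (chiral).
One of these lacks any improper symmetry element and so occurs as an enantiomeric pair, giving 4 + 1 = 5 stereoisomers in total.

5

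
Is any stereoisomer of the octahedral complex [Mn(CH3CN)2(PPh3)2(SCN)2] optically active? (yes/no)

yes

An octahedron has six vertices in three trans pairs; every non-trans pair is cis.
There are 5 geometric isomers: CH3CN trans, PPh3 trans, SCN trans; CH3CN trans, PPh3 cis, SCN cis; CH3CN cis, PPh3 cis, SCN trans; CH3CN cis, PPh3 cis, SCN cis (chiral); CH3CN cis, PPh3 trans, SCN cis.
One of these lacks any improper symmetry element and so occurs as an enantiomeric pair, giving 5 + 1 = 6 stereoisomers in total.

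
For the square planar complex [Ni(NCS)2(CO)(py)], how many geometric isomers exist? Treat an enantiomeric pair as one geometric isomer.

Working through the distinct placements yields 2 geometric isomers: NCS cis; NCS trans.

2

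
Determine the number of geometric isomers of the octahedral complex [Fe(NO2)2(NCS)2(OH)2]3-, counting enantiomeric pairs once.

5

An octahedron has six vertices in three trans pairs; every non-trans pair is cis.
There are 5 geometric isomers: NO2 trans, NCS trans, OH trans; NO2 cis, NCS trans, OH cis; NO2 cis, NCS cis, OH trans; NO2 cis, NCS cis, OH cis (chiral); NO2 trans, NCS cis, OH cis.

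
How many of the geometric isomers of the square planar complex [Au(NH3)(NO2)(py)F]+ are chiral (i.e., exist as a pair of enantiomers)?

0

A square has two trans pairs of vertices; adjacent vertices are cis.
The distinct arrangements are (3 in all): (F/NO2 trans, NH3/py trans); (F/py trans, NH3/NO2 trans); (F/NH3 trans, NO2/py trans).
Each arrangement has an internal mirror plane or centre of symmetry, so none is chiral.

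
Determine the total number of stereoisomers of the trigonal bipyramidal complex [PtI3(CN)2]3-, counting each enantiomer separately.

3

A trigonal bipyramid has two axial and three equatorial sites, which are chemically inequivalent.
There are 3 geometric isomers: CN both axial; CN one axial, one equatorial; CN both equatorial.
Each arrangement has an internal mirror plane or centre of symmetry, so none is chiral.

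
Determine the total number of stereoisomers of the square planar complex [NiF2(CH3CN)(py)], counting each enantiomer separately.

Systematic placement gives 2 geometric isomers: F cis; F trans.
Each arrangement has an internal mirror plane or centre of symmetry, so none is chiral.

2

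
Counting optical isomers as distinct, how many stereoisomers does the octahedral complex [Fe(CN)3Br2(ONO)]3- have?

In an octahedral complex each vertex has one trans partner and four cis neighbours.
The distinct arrangements are (3 in all): CN mer, Br trans; CN fac, Br cis; CN mer, Br cis.
Each arrangement has an internal mirror plane or centre of symmetry, so none is chiral.

3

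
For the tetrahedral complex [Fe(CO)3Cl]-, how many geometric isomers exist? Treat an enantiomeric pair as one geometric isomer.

1

Only one geometric arrangement is possible.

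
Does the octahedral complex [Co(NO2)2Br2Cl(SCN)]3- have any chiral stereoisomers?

An octahedron has six vertices in three trans pairs; every non-trans pair is cis.
Systematic placement gives 6 geometric isomers: NO2 cis, Br trans; NO2 trans, Br trans; NO2 cis, Br cis (3 arrangements, 2 chiral); NO2 trans, Br cis.
Of these, 2 lack any improper symmetry element and so occur as enantiomeric pairs, giving 6 + 2 = 8 stereoisomers in total.

yes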